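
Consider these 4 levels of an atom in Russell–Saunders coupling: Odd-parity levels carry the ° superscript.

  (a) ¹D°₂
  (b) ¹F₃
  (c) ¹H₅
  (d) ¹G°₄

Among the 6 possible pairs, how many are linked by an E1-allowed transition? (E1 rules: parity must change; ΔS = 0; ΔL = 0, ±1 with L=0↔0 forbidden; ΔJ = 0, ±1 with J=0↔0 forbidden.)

3

(a)–(b): allowed.
(a)–(c): forbidden (ΔL, ΔJ).
(a)–(d): forbidden (parity, ΔL, ΔJ).
(b)–(c): forbidden (parity, ΔL, ΔJ).
(b)–(d): allowed.
(c)–(d): allowed.
Allowed pairs: 3 of 6.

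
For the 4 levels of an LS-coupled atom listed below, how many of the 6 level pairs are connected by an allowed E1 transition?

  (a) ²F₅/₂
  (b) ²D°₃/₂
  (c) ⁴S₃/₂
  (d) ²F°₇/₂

(a)–(b): allowed.
(a)–(c): forbidden (parity, ΔS, ΔL).
(a)–(d): allowed.
(b)–(c): forbidden (ΔS, ΔL).
(b)–(d): forbidden (parity, ΔJ).
(c)–(d): forbidden (ΔS, ΔL, ΔJ).
Allowed pairs: 2 of 6.

2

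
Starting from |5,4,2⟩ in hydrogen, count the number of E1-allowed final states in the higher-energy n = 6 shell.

E1 requires Δl = ±1, so l_f ∈ {3, 5}; with 0 ≤ l_f ≤ n_f−1 = 5, the allowed l_f values are {3, 5}.
For l_f = 3: m_f ∈ {m_i−1, m_i, m_i+1} ∩ [−3, 3] = {1, 2, 3} → 3 states.
For l_f = 5: m_f ∈ {m_i−1, m_i, m_i+1} ∩ [−5, 5] = {1, 2, 3} → 3 states.
Total: 6.

6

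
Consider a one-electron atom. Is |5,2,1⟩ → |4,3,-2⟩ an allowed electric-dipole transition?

l: 2 → 3 (Δl = +1). Δl = ±1 ✓.
m_l: 1 → -2 (Δm_l = -3). |Δm_l| ≤ 1 ✗.
The transition is electric-dipole forbidden.

forbidden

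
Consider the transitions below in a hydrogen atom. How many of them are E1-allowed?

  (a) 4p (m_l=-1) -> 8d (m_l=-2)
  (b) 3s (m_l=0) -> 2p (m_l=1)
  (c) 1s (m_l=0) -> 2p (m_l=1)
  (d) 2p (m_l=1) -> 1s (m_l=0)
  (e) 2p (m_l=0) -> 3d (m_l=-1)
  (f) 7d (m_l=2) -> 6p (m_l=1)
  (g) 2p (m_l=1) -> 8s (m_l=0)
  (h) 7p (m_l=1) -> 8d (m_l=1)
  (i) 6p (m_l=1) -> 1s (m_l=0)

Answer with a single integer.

(a) allowed
(b) allowed
(c) allowed
(d) allowed
(e) allowed
(f) allowed
(g) allowed
(h) allowed
(i) allowed
Total allowed: 9 of 9.

9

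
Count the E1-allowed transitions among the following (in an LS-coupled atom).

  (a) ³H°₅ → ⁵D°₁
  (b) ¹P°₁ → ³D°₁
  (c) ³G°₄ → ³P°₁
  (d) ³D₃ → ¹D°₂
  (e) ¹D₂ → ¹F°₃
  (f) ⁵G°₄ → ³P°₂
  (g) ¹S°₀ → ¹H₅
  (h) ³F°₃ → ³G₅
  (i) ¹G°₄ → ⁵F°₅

(a) forbidden (parity, ΔS, ΔL, ΔJ fail)
(b) forbidden (parity, ΔS fail)
(c) forbidden (parity, ΔL, ΔJ fail)
(d) forbidden (ΔS fails)
(e) allowed
(f) forbidden (parity, ΔS, ΔL, ΔJ fail)
(g) forbidden (ΔL, ΔJ fail)
(h) forbidden (ΔJ fails)
(i) forbidden (parity, ΔS fail)
Total allowed: 1 of 9.

1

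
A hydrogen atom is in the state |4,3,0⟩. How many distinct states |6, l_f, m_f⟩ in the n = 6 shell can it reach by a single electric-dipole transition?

6

E1 requires Δl = ±1, so l_f ∈ {2, 4}; with 0 ≤ l_f ≤ n_f−1 = 5, the allowed l_f values are {2, 4}.
For l_f = 2: m_f ∈ {m_i−1, m_i, m_i+1} ∩ [−2, 2] = {-1, 0, 1} → 3 states.
For l_f = 4: m_f ∈ {m_i−1, m_i, m_i+1} ∩ [−4, 4] = {-1, 0, 1} → 3 states.
Total: 6.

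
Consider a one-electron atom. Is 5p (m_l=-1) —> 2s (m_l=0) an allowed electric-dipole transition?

l: 1 → 0 (Δl = -1). Δl = ±1 satisfied.
m_l: -1 → 0 (Δm_l = +1). |Δm_l| ≤ 1 satisfied.
All E1 selection rules are satisfied.

allowed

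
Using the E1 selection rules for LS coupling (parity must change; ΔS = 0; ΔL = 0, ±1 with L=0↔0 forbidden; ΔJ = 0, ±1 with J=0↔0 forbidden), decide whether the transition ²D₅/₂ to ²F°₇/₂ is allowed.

allowed

Initial level: S=1/2, L=2, J=5/2, parity even. Final level: S=1/2, L=3, J=7/2, parity odd.
Parity must change: even → odd — satisfied.
ΔS = 0: S: 1/2 → 1/2 — satisfied.
ΔL = 0, ±1 (not L=0↔0): L: 2 → 3, ΔL = +1 — satisfied.
ΔJ = 0, ±1 (not J=0↔0): J: 5/2 → 7/2, ΔJ = +1 — satisfied.
All four E1 rules are satisfied.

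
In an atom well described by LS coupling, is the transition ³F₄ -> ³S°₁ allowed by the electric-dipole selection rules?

forbidden

Parity must change: even → odd — satisfied.
ΔS = 0: S: 1 → 1 — satisfied.
ΔL = 0, ±1 (not L=0↔0): L: 3 → 0, ΔL = -3 — violated.
ΔJ = 0, ±1 (not J=0↔0): J: 4 → 1, ΔJ = -3 — violated.
Rule(s) violated: ΔL, ΔJ.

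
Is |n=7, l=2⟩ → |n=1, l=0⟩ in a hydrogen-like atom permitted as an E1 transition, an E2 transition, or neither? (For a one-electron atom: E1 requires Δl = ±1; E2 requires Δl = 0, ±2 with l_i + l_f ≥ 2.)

E2

Δl = 0 − 2 = -2; l_i + l_f = 2.
E1 (Δl = ±1): not satisfied.
E2 (Δl = 0,±2, l_i+l_f ≥ 2): satisfied.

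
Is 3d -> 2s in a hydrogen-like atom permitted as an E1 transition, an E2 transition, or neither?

Δl = 0 − 2 = -2; l_i + l_f = 2.
E1 (Δl = ±1): not satisfied.
E2 (Δl = 0,±2, l_i+l_f ≥ 2): satisfied.

E2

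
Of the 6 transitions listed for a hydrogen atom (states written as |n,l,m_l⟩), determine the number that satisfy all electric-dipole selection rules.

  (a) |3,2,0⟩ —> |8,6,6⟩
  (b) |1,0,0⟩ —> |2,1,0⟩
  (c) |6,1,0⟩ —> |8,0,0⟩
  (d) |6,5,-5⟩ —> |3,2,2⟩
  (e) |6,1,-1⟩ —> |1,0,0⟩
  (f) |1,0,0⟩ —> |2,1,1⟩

4

(a) forbidden — Δl = +4 (E1 requires Δl = ±1); Δm_l = +6 (E1 requires Δm_l = 0, ±1)
(b) allowed
(c) allowed
(d) forbidden — Δl = -3 (E1 requires Δl = ±1); Δm_l = +7 (E1 requires Δm_l = 0, ±1)
(e) allowed
(f) allowed
Total allowed: 4 of 6.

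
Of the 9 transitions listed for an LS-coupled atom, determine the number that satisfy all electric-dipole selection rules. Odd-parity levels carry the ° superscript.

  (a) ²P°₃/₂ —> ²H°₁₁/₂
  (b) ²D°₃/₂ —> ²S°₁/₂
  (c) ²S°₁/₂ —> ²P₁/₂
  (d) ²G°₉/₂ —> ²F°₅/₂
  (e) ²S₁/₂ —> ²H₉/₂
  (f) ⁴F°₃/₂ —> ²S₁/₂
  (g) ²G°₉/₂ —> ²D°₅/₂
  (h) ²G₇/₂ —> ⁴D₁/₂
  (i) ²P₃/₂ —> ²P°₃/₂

2

(a) forbidden (parity, ΔL, ΔJ fail)
(b) forbidden (parity, ΔL fail)
(c) allowed
(d) forbidden (parity, ΔJ fail)
(e) forbidden (parity, ΔL, ΔJ fail)
(f) forbidden (ΔS, ΔL fail)
(g) forbidden (parity, ΔL, ΔJ fail)
(h) forbidden (parity, ΔS, ΔL, ΔJ fail)
(i) allowed
Total allowed: 2 of 9.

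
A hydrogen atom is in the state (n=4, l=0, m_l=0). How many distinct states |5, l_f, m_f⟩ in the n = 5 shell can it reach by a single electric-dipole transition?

E1 requires Δl = ±1, so l_f ∈ {-1, 1}; with 0 ≤ l_f ≤ n_f−1 = 4, the allowed l_f values are {1}.
For l_f = 1: m_f ∈ {m_i−1, m_i, m_i+1} ∩ [−1, 1] = {-1, 0, 1} → 3 states.
Total: 3.

3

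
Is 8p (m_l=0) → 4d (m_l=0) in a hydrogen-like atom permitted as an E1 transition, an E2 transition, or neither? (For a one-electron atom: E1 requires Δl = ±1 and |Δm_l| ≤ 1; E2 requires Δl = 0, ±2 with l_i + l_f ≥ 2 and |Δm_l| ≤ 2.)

Δl = 2 − 1 = +1; l_i + l_f = 3.
Δm_l = +0.
E1 (Δl = ±1, |Δm_l| ≤ 1): satisfied.
E2 (Δl = 0,±2, l_i+l_f ≥ 2, |Δm_l| ≤ 2): not satisfied.

E1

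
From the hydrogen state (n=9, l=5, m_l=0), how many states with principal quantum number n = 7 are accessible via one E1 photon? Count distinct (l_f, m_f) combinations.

E1 requires Δl = ±1, so l_f ∈ {4, 6}; with 0 ≤ l_f ≤ n_f−1 = 6, the allowed l_f values are {4, 6}.
For l_f = 4: m_f ∈ {m_i−1, m_i, m_i+1} ∩ [−4, 4] = {-1, 0, 1} → 3 states.
For l_f = 6: m_f ∈ {m_i−1, m_i, m_i+1} ∩ [−6, 6] = {-1, 0, 1} → 3 states.
Total: 6.

6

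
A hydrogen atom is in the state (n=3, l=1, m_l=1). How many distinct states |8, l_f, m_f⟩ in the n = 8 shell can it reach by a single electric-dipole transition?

4

E1 requires Δl = ±1, so l_f ∈ {0, 2}; with 0 ≤ l_f ≤ n_f−1 = 7, the allowed l_f values are {0, 2}.
For l_f = 0: m_f ∈ {m_i−1, m_i, m_i+1} ∩ [−0, 0] = {0} → 1 state.
For l_f = 2: m_f ∈ {m_i−1, m_i, m_i+1} ∩ [−2, 2] = {0, 1, 2} → 3 states.
Total: 4.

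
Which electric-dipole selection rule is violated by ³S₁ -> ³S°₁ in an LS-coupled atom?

Parity must change: even → odd — satisfied.
ΔL = 0, ±1 (not L=0↔0): L: 0 → 0, ΔL = +0 — violated.
ΔJ = 0, ±1 (not J=0↔0): J: 1 → 1, ΔJ = +0 — satisfied.
ΔS = 0: S: 1 → 1 — satisfied.

the L=0 ↔ L=0 exclusion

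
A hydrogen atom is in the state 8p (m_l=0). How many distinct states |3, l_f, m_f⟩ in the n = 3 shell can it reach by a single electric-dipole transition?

4

E1 requires Δl = ±1, so l_f ∈ {0, 2}; with 0 ≤ l_f ≤ n_f−1 = 2, the allowed l_f values are {0, 2}.
For l_f = 0: m_f ∈ {m_i−1, m_i, m_i+1} ∩ [−0, 0] = {0} → 1 state.
For l_f = 2: m_f ∈ {m_i−1, m_i, m_i+1} ∩ [−2, 2] = {-1, 0, 1} → 3 states.
Total: 4.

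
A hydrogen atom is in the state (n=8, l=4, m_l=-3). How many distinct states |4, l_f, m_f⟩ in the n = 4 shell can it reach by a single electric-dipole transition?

2

E1 requires Δl = ±1, so l_f ∈ {3, 5}; with 0 ≤ l_f ≤ n_f−1 = 3, the allowed l_f values are {3}.
For l_f = 3: m_f ∈ {m_i−1, m_i, m_i+1} ∩ [−3, 3] = {-3, -2} → 2 states.
Total: 2.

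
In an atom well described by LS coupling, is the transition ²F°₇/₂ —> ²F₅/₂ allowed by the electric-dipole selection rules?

Parity must change: odd → even — ✓.
ΔS = 0: S: 1/2 → 1/2 — ✓.
ΔL = 0, ±1 (not L=0↔0): L: 3 → 3, ΔL = +0 — ✓.
ΔJ = 0, ±1 (not J=0↔0): J: 7/2 → 5/2, ΔJ = -1 — ✓.
All four E1 rules are satisfied.

allowed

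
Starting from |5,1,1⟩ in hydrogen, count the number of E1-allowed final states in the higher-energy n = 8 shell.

4

E1 requires Δl = ±1, so l_f ∈ {0, 2}; with 0 ≤ l_f ≤ n_f−1 = 7, the allowed l_f values are {0, 2}.
For l_f = 0: m_f ∈ {m_i−1, m_i, m_i+1} ∩ [−0, 0] = {0} → 1 state.
For l_f = 2: m_f ∈ {m_i−1, m_i, m_i+1} ∩ [−2, 2] = {0, 1, 2} → 3 states.
Total: 4.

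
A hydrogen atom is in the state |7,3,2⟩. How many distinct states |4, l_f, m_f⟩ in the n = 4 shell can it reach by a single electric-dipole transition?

E1 requires Δl = ±1, so l_f ∈ {2, 4}; with 0 ≤ l_f ≤ n_f−1 = 3, the allowed l_f values are {2}.
For l_f = 2: m_f ∈ {m_i−1, m_i, m_i+1} ∩ [−2, 2] = {1, 2} → 2 states.
Total: 2.

2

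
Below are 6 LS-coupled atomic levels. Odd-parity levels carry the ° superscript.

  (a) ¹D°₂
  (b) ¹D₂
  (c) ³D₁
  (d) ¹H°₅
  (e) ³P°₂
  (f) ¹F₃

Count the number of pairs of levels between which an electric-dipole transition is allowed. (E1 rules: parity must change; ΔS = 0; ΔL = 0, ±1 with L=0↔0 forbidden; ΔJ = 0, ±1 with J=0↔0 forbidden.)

(a)–(b): allowed.
(a)–(c): forbidden (ΔS).
(a)–(d): forbidden (parity, ΔL, ΔJ).
(a)–(e): forbidden (parity, ΔS).
(a)–(f): allowed.
(b)–(c): forbidden (parity, ΔS).
(b)–(d): forbidden (ΔL, ΔJ).
(b)–(e): forbidden (ΔS).
(b)–(f): forbidden (parity).
(c)–(d): forbidden (ΔS, ΔL, ΔJ).
(c)–(e): allowed.
(c)–(f): forbidden (parity, ΔS, ΔJ).
(d)–(e): forbidden (parity, ΔS, ΔL, ΔJ).
(d)–(f): forbidden (ΔL, ΔJ).
(e)–(f): forbidden (ΔS, ΔL).
Allowed pairs: 3 of 15.

3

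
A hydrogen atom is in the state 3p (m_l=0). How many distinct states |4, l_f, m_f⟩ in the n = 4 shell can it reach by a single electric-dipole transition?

E1 requires Δl = ±1, so l_f ∈ {0, 2}; with 0 ≤ l_f ≤ n_f−1 = 3, the allowed l_f values are {0, 2}.
For l_f = 0: m_f ∈ {m_i−1, m_i, m_i+1} ∩ [−0, 0] = {0} → 1 state.
For l_f = 2: m_f ∈ {m_i−1, m_i, m_i+1} ∩ [−2, 2] = {-1, 0, 1} → 3 states.
Total: 4.

4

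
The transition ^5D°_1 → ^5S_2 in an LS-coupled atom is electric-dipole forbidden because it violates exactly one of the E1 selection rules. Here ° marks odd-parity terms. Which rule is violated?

the ΔL = 0, ±1 rule

Reading off the term symbols: S 2→2, L 2→0, J 1→2, parity odd→even.
ΔL = 0, ±1 (not L=0↔0): L: 2 → 0, ΔL = -2 — fails.
ΔS = 0: S: 2 → 2 — passes.
Parity must change: odd → even — passes.
ΔJ = 0, ±1 (not J=0↔0): J: 1 → 2, ΔJ = +1 — passes.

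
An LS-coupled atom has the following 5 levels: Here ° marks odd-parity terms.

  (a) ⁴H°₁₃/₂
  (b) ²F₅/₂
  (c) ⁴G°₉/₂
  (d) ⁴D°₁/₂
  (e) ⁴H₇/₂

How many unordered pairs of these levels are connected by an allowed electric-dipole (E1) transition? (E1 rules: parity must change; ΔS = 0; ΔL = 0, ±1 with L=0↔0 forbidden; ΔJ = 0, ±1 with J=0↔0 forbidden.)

(a)–(b): forbidden (ΔS, ΔL, ΔJ).
(a)–(c): forbidden (parity, ΔJ).
(a)–(d): forbidden (parity, ΔL, ΔJ).
(a)–(e): forbidden (ΔJ).
(b)–(c): forbidden (ΔS, ΔJ).
(b)–(d): forbidden (ΔS, ΔJ).
(b)–(e): forbidden (parity, ΔS, ΔL).
(c)–(d): forbidden (parity, ΔL, ΔJ).
(c)–(e): allowed.
(d)–(e): forbidden (ΔL, ΔJ).
Allowed pairs: 1 of 10.

1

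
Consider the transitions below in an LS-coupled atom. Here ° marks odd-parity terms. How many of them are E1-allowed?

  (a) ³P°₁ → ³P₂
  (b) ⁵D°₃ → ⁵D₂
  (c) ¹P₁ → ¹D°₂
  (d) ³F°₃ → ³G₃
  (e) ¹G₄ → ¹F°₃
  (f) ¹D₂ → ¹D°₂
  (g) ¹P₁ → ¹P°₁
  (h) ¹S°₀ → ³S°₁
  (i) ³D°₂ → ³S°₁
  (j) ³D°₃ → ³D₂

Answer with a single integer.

(a) allowed
(b) allowed
(c) allowed
(d) allowed
(e) allowed
(f) allowed
(g) allowed
(h) forbidden (parity, ΔS, ΔL fail)
(i) forbidden (parity, ΔL fail)
(j) allowed
Total allowed: 8 of 10.

8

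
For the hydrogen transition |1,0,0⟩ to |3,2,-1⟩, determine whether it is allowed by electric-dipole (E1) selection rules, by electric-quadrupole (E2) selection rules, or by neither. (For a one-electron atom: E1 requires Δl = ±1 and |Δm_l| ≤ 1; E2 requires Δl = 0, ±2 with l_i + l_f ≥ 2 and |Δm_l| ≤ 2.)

E2

Δl = 2 − 0 = +2; l_i + l_f = 2.
Δm_l = -1.
E1 (Δl = ±1, |Δm_l| ≤ 1): not satisfied.
E2 (Δl = 0,±2, l_i+l_f ≥ 2, |Δm_l| ≤ 2): satisfied.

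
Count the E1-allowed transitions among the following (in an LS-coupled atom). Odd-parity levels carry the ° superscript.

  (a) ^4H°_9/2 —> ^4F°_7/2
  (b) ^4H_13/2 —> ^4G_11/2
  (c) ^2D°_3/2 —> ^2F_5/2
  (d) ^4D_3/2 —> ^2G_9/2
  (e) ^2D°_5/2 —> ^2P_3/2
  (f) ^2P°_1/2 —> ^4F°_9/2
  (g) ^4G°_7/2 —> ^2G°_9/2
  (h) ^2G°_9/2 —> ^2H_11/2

3

(a) forbidden (parity, ΔL fail)
(b) forbidden (parity fails)
(c) allowed
(d) forbidden (parity, ΔS, ΔL, ΔJ fail)
(e) allowed
(f) forbidden (parity, ΔS, ΔL, ΔJ fail)
(g) forbidden (parity, ΔS fail)
(h) allowed
Total allowed: 3 of 8.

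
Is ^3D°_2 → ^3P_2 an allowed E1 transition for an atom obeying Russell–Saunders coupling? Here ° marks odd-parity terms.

allowed

Initial level: S=1, L=2, J=2, parity odd. Final level: S=1, L=1, J=2, parity even.
Parity must change: odd → even — ok.
ΔS = 0: S: 1 → 1 — ok.
ΔL = 0, ±1 (not L=0↔0): L: 2 → 1, ΔL = -1 — ok.
ΔJ = 0, ±1 (not J=0↔0): J: 2 → 2, ΔJ = +0 — ok.
All four E1 rules are satisfied.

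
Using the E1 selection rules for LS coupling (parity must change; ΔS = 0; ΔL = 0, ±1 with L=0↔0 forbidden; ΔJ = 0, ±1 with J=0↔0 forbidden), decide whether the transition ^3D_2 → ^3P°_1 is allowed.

Initial level: S=1, L=2, J=2, parity even. Final level: S=1, L=1, J=1, parity odd.
ΔJ = 0, ±1 (not J=0↔0): J: 2 → 1, ΔJ = -1 — ✓.
ΔL = 0, ±1 (not L=0↔0): L: 2 → 1, ΔL = -1 — ✓.
Parity must change: even → odd — ✓.
ΔS = 0: S: 1 → 1 — ✓.
All four E1 rules are satisfied.

allowed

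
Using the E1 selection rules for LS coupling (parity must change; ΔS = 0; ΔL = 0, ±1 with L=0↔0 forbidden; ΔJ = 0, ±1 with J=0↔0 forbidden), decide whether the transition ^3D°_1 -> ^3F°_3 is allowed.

forbidden

ΔL = 0, ±1 (not L=0↔0): L: 2 → 3, ΔL = +1 — ok.
ΔJ = 0, ±1 (not J=0↔0): J: 1 → 3, ΔJ = +2 — fails.
ΔS = 0: S: 1 → 1 — ok.
Parity must change: odd → odd — fails.
Rule(s) violated: parity, ΔJ.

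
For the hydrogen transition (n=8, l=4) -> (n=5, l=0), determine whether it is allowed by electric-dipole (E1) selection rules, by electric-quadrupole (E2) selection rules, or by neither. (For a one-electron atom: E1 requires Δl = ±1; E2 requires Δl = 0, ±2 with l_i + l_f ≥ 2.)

Δl = 0 − 4 = -4; l_i + l_f = 4.
E1 (Δl = ±1): not satisfied.
E2 (Δl = 0,±2, l_i+l_f ≥ 2): not satisfied.

neither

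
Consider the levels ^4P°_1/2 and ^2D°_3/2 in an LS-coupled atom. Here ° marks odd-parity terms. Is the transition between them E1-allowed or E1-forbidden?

ΔL = 0, ±1 (not L=0↔0): L: 1 → 2, ΔL = +1 — ok.
Parity must change: odd → odd — fails.
ΔJ = 0, ±1 (not J=0↔0): J: 1/2 → 3/2, ΔJ = +1 — ok.
ΔS = 0: S: 3/2 → 1/2 — fails.
Rule(s) violated: parity, ΔS.

forbidden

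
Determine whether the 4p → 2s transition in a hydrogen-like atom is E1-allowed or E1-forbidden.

Initial l = 1, final l = 0, so Δl = -1. E1 requires Δl = ±1: satisfied.
All E1 selection rules are satisfied.

allowed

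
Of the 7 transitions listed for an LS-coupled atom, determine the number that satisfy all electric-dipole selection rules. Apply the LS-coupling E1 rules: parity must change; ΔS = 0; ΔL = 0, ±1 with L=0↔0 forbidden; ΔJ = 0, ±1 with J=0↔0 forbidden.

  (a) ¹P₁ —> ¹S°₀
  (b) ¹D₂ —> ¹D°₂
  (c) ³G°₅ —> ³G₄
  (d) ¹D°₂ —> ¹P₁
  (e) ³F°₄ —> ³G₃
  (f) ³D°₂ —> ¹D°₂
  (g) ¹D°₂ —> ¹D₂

6

(a) allowed
(b) allowed
(c) allowed
(d) allowed
(e) allowed
(f) forbidden (parity, ΔS fail)
(g) allowed
Total allowed: 6 of 7.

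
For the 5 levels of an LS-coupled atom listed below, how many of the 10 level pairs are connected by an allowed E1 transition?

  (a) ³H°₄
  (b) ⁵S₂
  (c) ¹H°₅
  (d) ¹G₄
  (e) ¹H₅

(a)–(b): forbidden (ΔS, ΔL, ΔJ).
(a)–(c): forbidden (parity, ΔS).
(a)–(d): forbidden (ΔS).
(a)–(e): forbidden (ΔS).
(b)–(c): forbidden (ΔS, ΔL, ΔJ).
(b)–(d): forbidden (parity, ΔS, ΔL, ΔJ).
(b)–(e): forbidden (parity, ΔS, ΔL, ΔJ).
(c)–(d): allowed.
(c)–(e): allowed.
(d)–(e): forbidden (parity).
Allowed pairs: 2 of 10.

2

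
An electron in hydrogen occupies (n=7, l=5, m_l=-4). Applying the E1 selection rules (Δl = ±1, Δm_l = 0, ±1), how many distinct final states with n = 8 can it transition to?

5

E1 requires Δl = ±1, so l_f ∈ {4, 6}; with 0 ≤ l_f ≤ n_f−1 = 7, the allowed l_f values are {4, 6}.
For l_f = 4: m_f ∈ {m_i−1, m_i, m_i+1} ∩ [−4, 4] = {-4, -3} → 2 states.
For l_f = 6: m_f ∈ {m_i−1, m_i, m_i+1} ∩ [−6, 6] = {-5, -4, -3} → 3 states.
Total: 5.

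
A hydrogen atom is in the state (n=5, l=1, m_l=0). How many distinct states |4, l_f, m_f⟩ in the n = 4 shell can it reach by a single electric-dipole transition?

4

E1 requires Δl = ±1, so l_f ∈ {0, 2}; with 0 ≤ l_f ≤ n_f−1 = 3, the allowed l_f values are {0, 2}.
For l_f = 0: m_f ∈ {m_i−1, m_i, m_i+1} ∩ [−0, 0] = {0} → 1 state.
For l_f = 2: m_f ∈ {m_i−1, m_i, m_i+1} ∩ [−2, 2] = {-1, 0, 1} → 3 states.
Total: 4.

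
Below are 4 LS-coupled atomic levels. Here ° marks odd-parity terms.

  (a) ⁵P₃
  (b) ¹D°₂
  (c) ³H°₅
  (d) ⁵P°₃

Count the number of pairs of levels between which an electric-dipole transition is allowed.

1

(a)–(b): forbidden (ΔS).
(a)–(c): forbidden (ΔS, ΔL, ΔJ).
(a)–(d): allowed.
(b)–(c): forbidden (parity, ΔS, ΔL, ΔJ).
(b)–(d): forbidden (parity, ΔS).
(c)–(d): forbidden (parity, ΔS, ΔL, ΔJ).
Allowed pairs: 1 of 6.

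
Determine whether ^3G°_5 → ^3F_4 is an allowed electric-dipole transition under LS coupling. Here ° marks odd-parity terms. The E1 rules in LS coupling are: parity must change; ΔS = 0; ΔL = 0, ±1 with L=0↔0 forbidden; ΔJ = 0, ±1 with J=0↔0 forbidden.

allowed

Initial level: S=1, L=4, J=5, parity odd. Final level: S=1, L=3, J=4, parity even.
Parity must change: odd → even — passes.
ΔL = 0, ±1 (not L=0↔0): L: 4 → 3, ΔL = -1 — passes.
ΔS = 0: S: 1 → 1 — passes.
ΔJ = 0, ±1 (not J=0↔0): J: 5 → 4, ΔJ = -1 — passes.
All four E1 rules are satisfied.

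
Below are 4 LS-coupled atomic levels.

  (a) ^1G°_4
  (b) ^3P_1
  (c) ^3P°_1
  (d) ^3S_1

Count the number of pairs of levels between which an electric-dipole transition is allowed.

(a)–(b): forbidden (ΔS, ΔL, ΔJ).
(a)–(c): forbidden (parity, ΔS, ΔL, ΔJ).
(a)–(d): forbidden (ΔS, ΔL, ΔJ).
(b)–(c): allowed.
(b)–(d): forbidden (parity).
(c)–(d): allowed.
Allowed pairs: 2 of 6.

2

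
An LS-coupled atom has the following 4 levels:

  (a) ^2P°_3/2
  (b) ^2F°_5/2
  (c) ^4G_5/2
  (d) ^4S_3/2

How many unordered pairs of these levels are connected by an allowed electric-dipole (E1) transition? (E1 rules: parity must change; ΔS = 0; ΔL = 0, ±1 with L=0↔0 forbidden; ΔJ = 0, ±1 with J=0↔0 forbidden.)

(a)–(b): forbidden (parity, ΔL).
(a)–(c): forbidden (ΔS, ΔL).
(a)–(d): forbidden (ΔS).
(b)–(c): forbidden (ΔS).
(b)–(d): forbidden (ΔS, ΔL).
(c)–(d): forbidden (parity, ΔL).
Allowed pairs: 0 of 6.

0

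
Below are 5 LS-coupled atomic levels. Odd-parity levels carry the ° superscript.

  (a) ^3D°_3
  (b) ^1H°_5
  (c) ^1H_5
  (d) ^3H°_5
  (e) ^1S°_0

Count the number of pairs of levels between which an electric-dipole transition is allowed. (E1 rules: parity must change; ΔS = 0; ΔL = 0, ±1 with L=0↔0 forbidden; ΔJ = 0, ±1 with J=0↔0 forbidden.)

1

(a)–(b): forbidden (parity, ΔS, ΔL, ΔJ).
(a)–(c): forbidden (ΔS, ΔL, ΔJ).
(a)–(d): forbidden (parity, ΔL, ΔJ).
(a)–(e): forbidden (parity, ΔS, ΔL, ΔJ).
(b)–(c): allowed.
(b)–(d): forbidden (parity, ΔS).
(b)–(e): forbidden (parity, ΔL, ΔJ).
(c)–(d): forbidden (ΔS).
(c)–(e): forbidden (ΔL, ΔJ).
(d)–(e): forbidden (parity, ΔS, ΔL, ΔJ).
Allowed pairs: 1 of 10.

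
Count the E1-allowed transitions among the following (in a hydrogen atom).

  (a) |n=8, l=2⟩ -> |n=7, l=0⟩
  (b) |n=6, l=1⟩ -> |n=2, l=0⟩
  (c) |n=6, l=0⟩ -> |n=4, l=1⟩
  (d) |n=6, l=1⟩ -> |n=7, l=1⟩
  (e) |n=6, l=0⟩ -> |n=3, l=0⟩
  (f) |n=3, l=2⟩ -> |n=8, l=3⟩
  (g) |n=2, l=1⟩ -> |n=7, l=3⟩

3

(a) forbidden — Δl = -2 (E1 requires Δl = ±1)
(b) allowed
(c) allowed
(d) forbidden — Δl = +0 (E1 requires Δl = ±1)
(e) forbidden — Δl = +0 (E1 requires Δl = ±1)
(f) allowed
(g) forbidden — Δl = +2 (E1 requires Δl = ±1)
Total allowed: 3 of 7.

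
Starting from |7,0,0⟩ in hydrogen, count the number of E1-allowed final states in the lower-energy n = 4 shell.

3

E1 requires Δl = ±1, so l_f ∈ {-1, 1}; with 0 ≤ l_f ≤ n_f−1 = 3, the allowed l_f values are {1}.
For l_f = 1: m_f ∈ {m_i−1, m_i, m_i+1} ∩ [−1, 1] = {-1, 0, 1} → 3 states.
Total: 3.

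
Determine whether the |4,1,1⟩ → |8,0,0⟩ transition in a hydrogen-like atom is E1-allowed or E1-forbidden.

l: 1 → 0 (Δl = -1). Δl = ±1 ok.
m_l: 1 → 0 (Δm_l = -1). |Δm_l| ≤ 1 ok.
All E1 selection rules are satisfied.

allowed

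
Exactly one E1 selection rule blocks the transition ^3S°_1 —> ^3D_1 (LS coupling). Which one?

the ΔL = 0, ±1 rule

Initial level: S=1, L=0, J=1, parity odd. Final level: S=1, L=2, J=1, parity even.
ΔL = 0, ±1 (not L=0↔0): L: 0 → 2, ΔL = +2 — fails.
Parity must change: odd → even — passes.
ΔS = 0: S: 1 → 1 — passes.
ΔJ = 0, ±1 (not J=0↔0): J: 1 → 1, ΔJ = +0 — passes.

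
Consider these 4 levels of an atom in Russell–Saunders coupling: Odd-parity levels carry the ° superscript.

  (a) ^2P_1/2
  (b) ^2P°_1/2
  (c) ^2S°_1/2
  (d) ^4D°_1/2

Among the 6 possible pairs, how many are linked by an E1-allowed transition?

2

(a)–(b): allowed.
(a)–(c): allowed.
(a)–(d): forbidden (ΔS).
(b)–(c): forbidden (parity).
(b)–(d): forbidden (parity, ΔS).
(c)–(d): forbidden (parity, ΔS, ΔL).
Allowed pairs: 2 of 6.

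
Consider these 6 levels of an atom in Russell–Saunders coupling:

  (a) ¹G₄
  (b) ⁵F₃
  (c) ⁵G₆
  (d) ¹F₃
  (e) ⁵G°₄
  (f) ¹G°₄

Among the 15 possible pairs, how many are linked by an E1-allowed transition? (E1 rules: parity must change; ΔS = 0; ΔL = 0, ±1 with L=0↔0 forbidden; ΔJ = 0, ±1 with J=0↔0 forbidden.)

(a)–(b): forbidden (parity, ΔS).
(a)–(c): forbidden (parity, ΔS, ΔJ).
(a)–(d): forbidden (parity).
(a)–(e): forbidden (ΔS).
(a)–(f): allowed.
(b)–(c): forbidden (parity, ΔJ).
(b)–(d): forbidden (parity, ΔS).
(b)–(e): allowed.
(b)–(f): forbidden (ΔS).
(c)–(d): forbidden (parity, ΔS, ΔJ).
(c)–(e): forbidden (ΔJ).
(c)–(f): forbidden (ΔS, ΔJ).
(d)–(e): forbidden (ΔS).
(d)–(f): allowed.
(e)–(f): forbidden (parity, ΔS).
Allowed pairs: 3 of 15.

3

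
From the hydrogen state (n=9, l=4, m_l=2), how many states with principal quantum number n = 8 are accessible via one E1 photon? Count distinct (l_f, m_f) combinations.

E1 requires Δl = ±1, so l_f ∈ {3, 5}; with 0 ≤ l_f ≤ n_f−1 = 7, the allowed l_f values are {3, 5}.
For l_f = 3: m_f ∈ {m_i−1, m_i, m_i+1} ∩ [−3, 3] = {1, 2, 3} → 3 states.
For l_f = 5: m_f ∈ {m_i−1, m_i, m_i+1} ∩ [−5, 5] = {1, 2, 3} → 3 states.
Total: 6.

6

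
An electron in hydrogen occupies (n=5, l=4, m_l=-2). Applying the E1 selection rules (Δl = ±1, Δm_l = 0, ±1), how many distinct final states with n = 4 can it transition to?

E1 requires Δl = ±1, so l_f ∈ {3, 5}; with 0 ≤ l_f ≤ n_f−1 = 3, the allowed l_f values are {3}.
For l_f = 3: m_f ∈ {m_i−1, m_i, m_i+1} ∩ [−3, 3] = {-3, -2, -1} → 3 states.
Total: 3.

3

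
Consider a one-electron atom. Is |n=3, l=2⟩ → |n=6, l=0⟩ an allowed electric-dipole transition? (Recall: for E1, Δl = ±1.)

Initial l = 2, final l = 0, so Δl = -2. E1 requires Δl = ±1: violated.
The transition is electric-dipole forbidden.

forbidden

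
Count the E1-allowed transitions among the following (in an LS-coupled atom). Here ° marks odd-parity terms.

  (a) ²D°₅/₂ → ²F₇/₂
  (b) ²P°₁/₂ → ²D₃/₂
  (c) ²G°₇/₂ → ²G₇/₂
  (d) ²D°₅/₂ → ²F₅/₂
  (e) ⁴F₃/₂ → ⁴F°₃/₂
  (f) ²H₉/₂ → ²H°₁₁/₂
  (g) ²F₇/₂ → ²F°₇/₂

(a) allowed
(b) allowed
(c) allowed
(d) allowed
(e) allowed
(f) allowed
(g) allowed
Total allowed: 7 of 7.

7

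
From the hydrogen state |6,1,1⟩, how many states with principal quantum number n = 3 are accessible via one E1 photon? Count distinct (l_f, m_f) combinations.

4

E1 requires Δl = ±1, so l_f ∈ {0, 2}; with 0 ≤ l_f ≤ n_f−1 = 2, the allowed l_f values are {0, 2}.
For l_f = 0: m_f ∈ {m_i−1, m_i, m_i+1} ∩ [−0, 0] = {0} → 1 state.
For l_f = 2: m_f ∈ {m_i−1, m_i, m_i+1} ∩ [−2, 2] = {0, 1, 2} → 3 states.
Total: 4.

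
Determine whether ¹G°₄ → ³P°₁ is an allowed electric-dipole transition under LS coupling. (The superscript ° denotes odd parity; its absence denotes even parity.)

forbidden

Initial level: S=0, L=4, J=4, parity odd. Final level: S=1, L=1, J=1, parity odd.
Parity must change: odd → odd — ✗.
ΔS = 0: S: 0 → 1 — ✗.
ΔJ = 0, ±1 (not J=0↔0): J: 4 → 1, ΔJ = -3 — ✗.
ΔL = 0, ±1 (not L=0↔0): L: 4 → 1, ΔL = -3 — ✗.
Rule(s) violated: parity, ΔS, ΔL, ΔJ.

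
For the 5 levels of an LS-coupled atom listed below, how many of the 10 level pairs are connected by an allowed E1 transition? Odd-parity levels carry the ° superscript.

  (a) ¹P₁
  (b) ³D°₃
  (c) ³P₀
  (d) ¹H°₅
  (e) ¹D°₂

1

(a)–(b): forbidden (ΔS, ΔJ).
(a)–(c): forbidden (parity, ΔS).
(a)–(d): forbidden (ΔL, ΔJ).
(a)–(e): allowed.
(b)–(c): forbidden (ΔJ).
(b)–(d): forbidden (parity, ΔS, ΔL, ΔJ).
(b)–(e): forbidden (parity, ΔS).
(c)–(d): forbidden (ΔS, ΔL, ΔJ).
(c)–(e): forbidden (ΔS, ΔJ).
(d)–(e): forbidden (parity, ΔL, ΔJ).
Allowed pairs: 1 of 10.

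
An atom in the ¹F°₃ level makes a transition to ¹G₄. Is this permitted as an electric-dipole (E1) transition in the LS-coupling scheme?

allowed

Parity must change: odd → even — ✓.
ΔS = 0: S: 0 → 0 — ✓.
ΔL = 0, ±1 (not L=0↔0): L: 3 → 4, ΔL = +1 — ✓.
ΔJ = 0, ±1 (not J=0↔0): J: 3 → 4, ΔJ = +1 — ✓.
All four E1 rules are satisfied.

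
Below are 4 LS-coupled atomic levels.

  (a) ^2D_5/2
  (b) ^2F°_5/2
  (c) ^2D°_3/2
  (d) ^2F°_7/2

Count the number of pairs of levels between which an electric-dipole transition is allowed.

3

(a)–(b): allowed.
(a)–(c): allowed.
(a)–(d): allowed.
(b)–(c): forbidden (parity).
(b)–(d): forbidden (parity).
(c)–(d): forbidden (parity, ΔJ).
Allowed pairs: 3 of 6.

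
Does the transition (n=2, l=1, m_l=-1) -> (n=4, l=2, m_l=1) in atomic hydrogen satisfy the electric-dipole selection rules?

forbidden

Δl = 2 − 1 = +1; the E1 rule Δl = ±1 is ok.
Δm_l = 1 − (-1) = +2. E1 requires Δm_l = 0, ±1: fails.
The transition is electric-dipole forbidden.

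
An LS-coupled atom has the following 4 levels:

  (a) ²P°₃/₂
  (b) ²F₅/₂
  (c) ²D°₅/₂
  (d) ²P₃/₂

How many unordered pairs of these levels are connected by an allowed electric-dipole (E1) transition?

3

(a)–(b): forbidden (ΔL).
(a)–(c): forbidden (parity).
(a)–(d): allowed.
(b)–(c): allowed.
(b)–(d): forbidden (parity, ΔL).
(c)–(d): allowed.
Allowed pairs: 3 of 6.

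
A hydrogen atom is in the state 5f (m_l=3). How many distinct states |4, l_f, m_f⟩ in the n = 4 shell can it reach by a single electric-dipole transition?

E1 requires Δl = ±1, so l_f ∈ {2, 4}; with 0 ≤ l_f ≤ n_f−1 = 3, the allowed l_f values are {2}.
For l_f = 2: m_f ∈ {m_i−1, m_i, m_i+1} ∩ [−2, 2] = {2} → 1 state.
Total: 1.

1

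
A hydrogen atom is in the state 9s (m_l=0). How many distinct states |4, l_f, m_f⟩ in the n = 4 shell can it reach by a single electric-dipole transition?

3

E1 requires Δl = ±1, so l_f ∈ {-1, 1}; with 0 ≤ l_f ≤ n_f−1 = 3, the allowed l_f values are {1}.
For l_f = 1: m_f ∈ {m_i−1, m_i, m_i+1} ∩ [−1, 1] = {-1, 0, 1} → 3 states.
Total: 3.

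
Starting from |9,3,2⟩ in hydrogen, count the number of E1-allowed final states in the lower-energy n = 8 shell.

5

E1 requires Δl = ±1, so l_f ∈ {2, 4}; with 0 ≤ l_f ≤ n_f−1 = 7, the allowed l_f values are {2, 4}.
For l_f = 2: m_f ∈ {m_i−1, m_i, m_i+1} ∩ [−2, 2] = {1, 2} → 2 states.
For l_f = 4: m_f ∈ {m_i−1, m_i, m_i+1} ∩ [−4, 4] = {1, 2, 3} → 3 states.
Total: 5.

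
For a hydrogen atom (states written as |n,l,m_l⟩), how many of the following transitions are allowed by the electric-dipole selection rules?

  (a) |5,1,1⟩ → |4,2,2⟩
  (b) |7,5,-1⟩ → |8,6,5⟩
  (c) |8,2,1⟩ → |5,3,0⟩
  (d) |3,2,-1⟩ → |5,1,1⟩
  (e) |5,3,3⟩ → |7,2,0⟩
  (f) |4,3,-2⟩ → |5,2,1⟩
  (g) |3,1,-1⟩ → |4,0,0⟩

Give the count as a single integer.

(a) allowed
(b) forbidden — Δm_l = +6 (E1 requires Δm_l = 0, ±1)
(c) allowed
(d) forbidden — Δm_l = +2 (E1 requires Δm_l = 0, ±1)
(e) forbidden — Δm_l = -3 (E1 requires Δm_l = 0, ±1)
(f) forbidden — Δm_l = +3 (E1 requires Δm_l = 0, ±1)
(g) allowed
Total allowed: 3 of 7.

3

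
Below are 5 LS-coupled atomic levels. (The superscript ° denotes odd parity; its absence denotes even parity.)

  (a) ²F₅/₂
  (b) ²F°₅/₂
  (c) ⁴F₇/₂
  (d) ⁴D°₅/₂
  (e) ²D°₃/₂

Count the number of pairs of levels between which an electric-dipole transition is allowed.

3

(a)–(b): allowed.
(a)–(c): forbidden (parity, ΔS).
(a)–(d): forbidden (ΔS).
(a)–(e): allowed.
(b)–(c): forbidden (ΔS).
(b)–(d): forbidden (parity, ΔS).
(b)–(e): forbidden (parity).
(c)–(d): allowed.
(c)–(e): forbidden (ΔS, ΔJ).
(d)–(e): forbidden (parity, ΔS).
Allowed pairs: 3 of 10.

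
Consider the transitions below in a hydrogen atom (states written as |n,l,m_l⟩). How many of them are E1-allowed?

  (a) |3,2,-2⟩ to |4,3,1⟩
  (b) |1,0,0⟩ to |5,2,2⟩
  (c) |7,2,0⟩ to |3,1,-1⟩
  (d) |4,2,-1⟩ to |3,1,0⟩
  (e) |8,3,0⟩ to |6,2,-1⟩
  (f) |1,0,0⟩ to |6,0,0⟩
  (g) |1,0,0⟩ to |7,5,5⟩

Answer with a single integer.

(a) forbidden — Δm_l = +3 (E1 requires Δm_l = 0, ±1)
(b) forbidden — Δl = +2 (E1 requires Δl = ±1); Δm_l = +2 (E1 requires Δm_l = 0, ±1)
(c) allowed
(d) allowed
(e) allowed
(f) forbidden — Δl = +0 (E1 requires Δl = ±1)
(g) forbidden — Δl = +5 (E1 requires Δl = ±1); Δm_l = +5 (E1 requires Δm_l = 0, ±1)
Total allowed: 3 of 7.

3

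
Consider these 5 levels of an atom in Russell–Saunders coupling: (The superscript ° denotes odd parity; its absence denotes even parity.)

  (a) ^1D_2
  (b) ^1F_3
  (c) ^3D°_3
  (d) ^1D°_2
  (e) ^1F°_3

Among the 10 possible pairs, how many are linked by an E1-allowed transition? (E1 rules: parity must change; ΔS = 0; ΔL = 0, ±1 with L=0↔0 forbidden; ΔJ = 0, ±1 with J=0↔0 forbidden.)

(a)–(b): forbidden (parity).
(a)–(c): forbidden (ΔS).
(a)–(d): allowed.
(a)–(e): allowed.
(b)–(c): forbidden (ΔS).
(b)–(d): allowed.
(b)–(e): allowed.
(c)–(d): forbidden (parity, ΔS).
(c)–(e): forbidden (parity, ΔS).
(d)–(e): forbidden (parity).
Allowed pairs: 4 of 10.

4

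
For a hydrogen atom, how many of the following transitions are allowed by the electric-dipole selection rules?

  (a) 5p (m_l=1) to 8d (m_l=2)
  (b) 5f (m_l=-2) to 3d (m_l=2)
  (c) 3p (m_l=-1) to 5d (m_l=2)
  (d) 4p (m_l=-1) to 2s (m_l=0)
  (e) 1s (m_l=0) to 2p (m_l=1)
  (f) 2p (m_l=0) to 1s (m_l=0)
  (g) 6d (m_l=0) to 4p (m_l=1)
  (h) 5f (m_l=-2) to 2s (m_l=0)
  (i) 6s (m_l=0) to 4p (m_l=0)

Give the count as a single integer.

(a) allowed
(b) forbidden — Δm_l = +4 (E1 requires Δm_l = 0, ±1)
(c) forbidden — Δm_l = +3 (E1 requires Δm_l = 0, ±1)
(d) allowed
(e) allowed
(f) allowed
(g) allowed
(h) forbidden — Δl = -3 (E1 requires Δl = ±1); Δm_l = +2 (E1 requires Δm_l = 0, ±1)
(i) allowed
Total allowed: 6 of 9.

6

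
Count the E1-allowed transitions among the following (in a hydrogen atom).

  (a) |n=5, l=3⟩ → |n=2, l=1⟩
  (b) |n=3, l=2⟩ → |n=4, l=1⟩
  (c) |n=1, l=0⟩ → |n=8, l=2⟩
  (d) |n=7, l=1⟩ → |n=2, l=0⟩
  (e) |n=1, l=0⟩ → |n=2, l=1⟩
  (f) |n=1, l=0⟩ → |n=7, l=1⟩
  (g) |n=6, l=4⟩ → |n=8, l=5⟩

(a) forbidden — Δl = -2 (E1 requires Δl = ±1)
(b) allowed
(c) forbidden — Δl = +2 (E1 requires Δl = ±1)
(d) allowed
(e) allowed
(f) allowed
(g) allowed
Total allowed: 5 of 7.

5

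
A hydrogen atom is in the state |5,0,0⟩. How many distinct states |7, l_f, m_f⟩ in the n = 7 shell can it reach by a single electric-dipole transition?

E1 requires Δl = ±1, so l_f ∈ {-1, 1}; with 0 ≤ l_f ≤ n_f−1 = 6, the allowed l_f values are {1}.
For l_f = 1: m_f ∈ {m_i−1, m_i, m_i+1} ∩ [−1, 1] = {-1, 0, 1} → 3 states.
Total: 3.

3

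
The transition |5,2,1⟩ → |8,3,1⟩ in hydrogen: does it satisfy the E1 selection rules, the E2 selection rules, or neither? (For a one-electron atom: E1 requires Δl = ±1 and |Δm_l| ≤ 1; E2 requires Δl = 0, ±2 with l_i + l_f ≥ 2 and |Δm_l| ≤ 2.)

E1

Δl = 3 − 2 = +1; l_i + l_f = 5.
Δm_l = +0.
E1 (Δl = ±1, |Δm_l| ≤ 1): satisfied.
E2 (Δl = 0,±2, l_i+l_f ≥ 2, |Δm_l| ≤ 2): not satisfied.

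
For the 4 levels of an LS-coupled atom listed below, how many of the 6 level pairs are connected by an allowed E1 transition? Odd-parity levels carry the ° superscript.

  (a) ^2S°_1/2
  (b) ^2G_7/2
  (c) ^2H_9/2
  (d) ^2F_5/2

0

(a)–(b): forbidden (ΔL, ΔJ).
(a)–(c): forbidden (ΔL, ΔJ).
(a)–(d): forbidden (ΔL, ΔJ).
(b)–(c): forbidden (parity).
(b)–(d): forbidden (parity).
(c)–(d): forbidden (parity, ΔL, ΔJ).
Allowed pairs: 0 of 6.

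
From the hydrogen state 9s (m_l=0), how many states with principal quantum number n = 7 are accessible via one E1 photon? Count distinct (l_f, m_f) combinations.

E1 requires Δl = ±1, so l_f ∈ {-1, 1}; with 0 ≤ l_f ≤ n_f−1 = 6, the allowed l_f values are {1}.
For l_f = 1: m_f ∈ {m_i−1, m_i, m_i+1} ∩ [−1, 1] = {-1, 0, 1} → 3 states.
Total: 3.

3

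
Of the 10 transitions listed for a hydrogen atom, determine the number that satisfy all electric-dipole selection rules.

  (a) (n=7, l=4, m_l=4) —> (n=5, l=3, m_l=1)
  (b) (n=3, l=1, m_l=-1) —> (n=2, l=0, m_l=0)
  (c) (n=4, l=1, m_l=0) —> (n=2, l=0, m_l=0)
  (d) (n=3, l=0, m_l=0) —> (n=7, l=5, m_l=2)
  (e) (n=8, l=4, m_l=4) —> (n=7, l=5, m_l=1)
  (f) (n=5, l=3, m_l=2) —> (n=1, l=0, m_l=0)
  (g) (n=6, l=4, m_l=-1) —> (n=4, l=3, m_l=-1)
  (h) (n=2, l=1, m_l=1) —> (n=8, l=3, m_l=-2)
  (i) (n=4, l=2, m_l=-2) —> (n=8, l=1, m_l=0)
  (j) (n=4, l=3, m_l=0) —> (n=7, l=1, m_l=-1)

(a) forbidden — Δm_l = -3 (E1 requires Δm_l = 0, ±1)
(b) allowed
(c) allowed
(d) forbidden — Δl = +5 (E1 requires Δl = ±1); Δm_l = +2 (E1 requires Δm_l = 0, ±1)
(e) forbidden — Δm_l = -3 (E1 requires Δm_l = 0, ±1)
(f) forbidden — Δl = -3 (E1 requires Δl = ±1); Δm_l = -2 (E1 requires Δm_l = 0, ±1)
(g) allowed
(h) forbidden — Δl = +2 (E1 requires Δl = ±1); Δm_l = -3 (E1 requires Δm_l = 0, ±1)
(i) forbidden — Δm_l = +2 (E1 requires Δm_l = 0, ±1)
(j) forbidden — Δl = -2 (E1 requires Δl = ±1)
Total allowed: 3 of 10.

3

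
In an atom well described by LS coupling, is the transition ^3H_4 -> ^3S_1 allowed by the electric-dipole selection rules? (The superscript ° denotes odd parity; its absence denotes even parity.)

Initial level: S=1, L=5, J=4, parity even. Final level: S=1, L=0, J=1, parity even.
Parity must change: even → even — fails.
ΔS = 0: S: 1 → 1 — ok.
ΔL = 0, ±1 (not L=0↔0): L: 5 → 0, ΔL = -5 — fails.
ΔJ = 0, ±1 (not J=0↔0): J: 4 → 1, ΔJ = -3 — fails.
Rule(s) violated: parity, ΔL, ΔJ.

forbidden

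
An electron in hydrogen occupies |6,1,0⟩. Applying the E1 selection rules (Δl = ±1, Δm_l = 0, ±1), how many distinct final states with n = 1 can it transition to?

E1 requires Δl = ±1, so l_f ∈ {0, 2}; with 0 ≤ l_f ≤ n_f−1 = 0, the allowed l_f values are {0}.
For l_f = 0: m_f ∈ {m_i−1, m_i, m_i+1} ∩ [−0, 0] = {0} → 1 state.
Total: 1.

1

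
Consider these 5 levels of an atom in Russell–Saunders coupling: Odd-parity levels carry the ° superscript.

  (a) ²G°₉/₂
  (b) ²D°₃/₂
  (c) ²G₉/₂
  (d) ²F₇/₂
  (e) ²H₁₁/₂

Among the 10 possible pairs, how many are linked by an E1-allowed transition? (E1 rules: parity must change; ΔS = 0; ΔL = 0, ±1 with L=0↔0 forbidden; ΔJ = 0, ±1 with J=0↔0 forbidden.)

(a)–(b): forbidden (parity, ΔL, ΔJ).
(a)–(c): allowed.
(a)–(d): allowed.
(a)–(e): allowed.
(b)–(c): forbidden (ΔL, ΔJ).
(b)–(d): forbidden (ΔJ).
(b)–(e): forbidden (ΔL, ΔJ).
(c)–(d): forbidden (parity).
(c)–(e): forbidden (parity).
(d)–(e): forbidden (parity, ΔL, ΔJ).
Allowed pairs: 3 of 10.

3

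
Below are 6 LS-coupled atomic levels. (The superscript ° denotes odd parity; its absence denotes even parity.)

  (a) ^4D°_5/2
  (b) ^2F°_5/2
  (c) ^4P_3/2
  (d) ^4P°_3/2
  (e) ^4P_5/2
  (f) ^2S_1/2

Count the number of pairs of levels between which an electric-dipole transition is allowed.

(a)–(b): forbidden (parity, ΔS).
(a)–(c): allowed.
(a)–(d): forbidden (parity).
(a)–(e): allowed.
(a)–(f): forbidden (ΔS, ΔL, ΔJ).
(b)–(c): forbidden (ΔS, ΔL).
(b)–(d): forbidden (parity, ΔS, ΔL).
(b)–(e): forbidden (ΔS, ΔL).
(b)–(f): forbidden (ΔL, ΔJ).
(c)–(d): allowed.
(c)–(e): forbidden (parity).
(c)–(f): forbidden (parity, ΔS).
(d)–(e): allowed.
(d)–(f): forbidden (ΔS).
(e)–(f): forbidden (parity, ΔS, ΔJ).
Allowed pairs: 4 of 15.

4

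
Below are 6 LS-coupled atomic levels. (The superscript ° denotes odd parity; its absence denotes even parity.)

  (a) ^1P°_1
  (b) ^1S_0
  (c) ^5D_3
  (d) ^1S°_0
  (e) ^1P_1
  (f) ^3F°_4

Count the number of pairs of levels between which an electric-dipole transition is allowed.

(a)–(b): allowed.
(a)–(c): forbidden (ΔS, ΔJ).
(a)–(d): forbidden (parity).
(a)–(e): allowed.
(a)–(f): forbidden (parity, ΔS, ΔL, ΔJ).
(b)–(c): forbidden (parity, ΔS, ΔL, ΔJ).
(b)–(d): forbidden (ΔL, ΔJ).
(b)–(e): forbidden (parity).
(b)–(f): forbidden (ΔS, ΔL, ΔJ).
(c)–(d): forbidden (ΔS, ΔL, ΔJ).
(c)–(e): forbidden (parity, ΔS, ΔJ).
(c)–(f): forbidden (ΔS).
(d)–(e): allowed.
(d)–(f): forbidden (parity, ΔS, ΔL, ΔJ).
(e)–(f): forbidden (ΔS, ΔL, ΔJ).
Allowed pairs: 3 of 15.

3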